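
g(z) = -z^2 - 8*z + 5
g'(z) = -2*z - 8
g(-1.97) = 16.88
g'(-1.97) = -4.06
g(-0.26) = 7.01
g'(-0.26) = -7.48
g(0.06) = 4.52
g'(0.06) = -8.12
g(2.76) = -24.70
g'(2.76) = -13.52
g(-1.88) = 16.51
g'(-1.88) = -4.24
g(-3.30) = 20.51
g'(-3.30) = -1.40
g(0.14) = 3.86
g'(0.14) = -8.28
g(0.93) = -3.30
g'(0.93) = -9.86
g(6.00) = -79.00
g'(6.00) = -20.00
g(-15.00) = -100.00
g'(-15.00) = 22.00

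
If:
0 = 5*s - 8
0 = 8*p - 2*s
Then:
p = 2/5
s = 8/5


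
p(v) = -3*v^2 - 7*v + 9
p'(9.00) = -61.00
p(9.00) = -297.00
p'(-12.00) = 65.00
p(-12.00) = -339.00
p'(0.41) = -9.46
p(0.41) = 5.63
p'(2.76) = -23.56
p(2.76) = -33.17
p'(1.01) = -13.06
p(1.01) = -1.13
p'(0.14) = -7.84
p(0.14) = 7.96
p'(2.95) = -24.70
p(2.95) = -37.76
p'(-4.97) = 22.82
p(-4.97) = -30.31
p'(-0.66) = -3.04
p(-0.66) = 12.31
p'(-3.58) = 14.48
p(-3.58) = -4.39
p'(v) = -6*v - 7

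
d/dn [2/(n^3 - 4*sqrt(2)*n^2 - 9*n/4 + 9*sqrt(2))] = 8*(-12*n^2 + 32*sqrt(2)*n + 9)/(4*n^3 - 16*sqrt(2)*n^2 - 9*n + 36*sqrt(2))^2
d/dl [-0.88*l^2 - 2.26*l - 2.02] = -1.76*l - 2.26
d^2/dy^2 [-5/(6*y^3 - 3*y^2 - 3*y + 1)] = 30*((6*y - 1)*(6*y^3 - 3*y^2 - 3*y + 1) - 3*(-6*y^2 + 2*y + 1)^2)/(6*y^3 - 3*y^2 - 3*y + 1)^3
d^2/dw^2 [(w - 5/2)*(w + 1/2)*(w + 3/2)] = 6*w - 1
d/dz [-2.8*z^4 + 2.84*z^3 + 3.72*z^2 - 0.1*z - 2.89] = -11.2*z^3 + 8.52*z^2 + 7.44*z - 0.1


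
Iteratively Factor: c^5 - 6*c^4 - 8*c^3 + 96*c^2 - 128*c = (c - 4)*(c^4 - 2*c^3 - 16*c^2 + 32*c) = (c - 4)*(c + 4)*(c^3 - 6*c^2 + 8*c) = (c - 4)^2*(c + 4)*(c^2 - 2*c) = (c - 4)^2*(c - 2)*(c + 4)*(c)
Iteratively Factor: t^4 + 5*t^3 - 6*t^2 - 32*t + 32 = (t + 4)*(t^3 + t^2 - 10*t + 8) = (t + 4)^2*(t^2 - 3*t + 2) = (t - 2)*(t + 4)^2*(t - 1)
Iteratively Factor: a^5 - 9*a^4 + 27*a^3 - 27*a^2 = (a - 3)*(a^4 - 6*a^3 + 9*a^2) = a*(a - 3)*(a^3 - 6*a^2 + 9*a) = a*(a - 3)^2*(a^2 - 3*a) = a^2*(a - 3)^2*(a - 3)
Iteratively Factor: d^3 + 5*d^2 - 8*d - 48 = (d + 4)*(d^2 + d - 12) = (d + 4)^2*(d - 3)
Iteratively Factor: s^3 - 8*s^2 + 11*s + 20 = (s - 5)*(s^2 - 3*s - 4) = (s - 5)*(s - 4)*(s + 1)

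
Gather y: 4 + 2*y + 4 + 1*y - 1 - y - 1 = 2*y + 6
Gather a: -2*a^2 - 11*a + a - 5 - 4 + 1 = -2*a^2 - 10*a - 8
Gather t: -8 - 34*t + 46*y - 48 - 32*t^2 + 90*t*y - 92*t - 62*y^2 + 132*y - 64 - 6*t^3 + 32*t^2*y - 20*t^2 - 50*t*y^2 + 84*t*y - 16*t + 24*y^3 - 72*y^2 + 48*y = -6*t^3 + t^2*(32*y - 52) + t*(-50*y^2 + 174*y - 142) + 24*y^3 - 134*y^2 + 226*y - 120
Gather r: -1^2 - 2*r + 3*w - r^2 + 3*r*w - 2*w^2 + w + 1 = -r^2 + r*(3*w - 2) - 2*w^2 + 4*w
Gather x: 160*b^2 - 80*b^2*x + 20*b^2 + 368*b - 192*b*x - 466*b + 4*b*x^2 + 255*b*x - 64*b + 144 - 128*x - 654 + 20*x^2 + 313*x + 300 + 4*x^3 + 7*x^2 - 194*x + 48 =180*b^2 - 162*b + 4*x^3 + x^2*(4*b + 27) + x*(-80*b^2 + 63*b - 9) - 162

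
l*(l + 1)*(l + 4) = l^3 + 5*l^2 + 4*l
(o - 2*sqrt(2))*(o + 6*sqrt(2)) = o^2 + 4*sqrt(2)*o - 24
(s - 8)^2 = s^2 - 16*s + 64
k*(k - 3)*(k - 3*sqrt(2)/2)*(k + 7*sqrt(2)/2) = k^4 - 3*k^3 + 2*sqrt(2)*k^3 - 21*k^2/2 - 6*sqrt(2)*k^2 + 63*k/2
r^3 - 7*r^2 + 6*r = r*(r - 6)*(r - 1)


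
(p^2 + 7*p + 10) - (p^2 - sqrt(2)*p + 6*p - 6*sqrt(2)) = p + sqrt(2)*p + 6*sqrt(2) + 10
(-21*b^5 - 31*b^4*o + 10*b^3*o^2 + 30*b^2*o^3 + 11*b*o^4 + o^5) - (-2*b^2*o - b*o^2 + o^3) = -21*b^5 - 31*b^4*o + 10*b^3*o^2 + 30*b^2*o^3 + 2*b^2*o + 11*b*o^4 + b*o^2 + o^5 - o^3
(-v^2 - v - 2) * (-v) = v^3 + v^2 + 2*v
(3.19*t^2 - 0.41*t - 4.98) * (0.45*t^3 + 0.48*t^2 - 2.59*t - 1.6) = 1.4355*t^5 + 1.3467*t^4 - 10.6999*t^3 - 6.4325*t^2 + 13.5542*t + 7.968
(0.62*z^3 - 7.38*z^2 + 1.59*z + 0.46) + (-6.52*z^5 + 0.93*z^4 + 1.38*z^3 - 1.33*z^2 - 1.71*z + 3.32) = -6.52*z^5 + 0.93*z^4 + 2.0*z^3 - 8.71*z^2 - 0.12*z + 3.78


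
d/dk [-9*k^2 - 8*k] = -18*k - 8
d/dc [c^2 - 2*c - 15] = 2*c - 2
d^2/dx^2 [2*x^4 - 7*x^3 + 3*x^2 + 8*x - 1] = 24*x^2 - 42*x + 6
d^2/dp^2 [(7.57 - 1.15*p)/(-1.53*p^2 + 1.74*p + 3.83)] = ((27.1662 - 10.557*p)*(-1.53*p^2 + 1.74*p + 3.83) - (1.15*p - 7.57)*(3.06*p - 1.74)*(6.12*p - 3.48))/(-1.53*p^2 + 1.74*p + 3.83)^3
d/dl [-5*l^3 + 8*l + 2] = 8 - 15*l^2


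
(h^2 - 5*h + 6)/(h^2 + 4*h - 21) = (h - 2)/(h + 7)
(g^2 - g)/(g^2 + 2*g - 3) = g/(g + 3)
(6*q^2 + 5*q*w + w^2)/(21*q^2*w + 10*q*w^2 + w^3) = (2*q + w)/(w*(7*q + w))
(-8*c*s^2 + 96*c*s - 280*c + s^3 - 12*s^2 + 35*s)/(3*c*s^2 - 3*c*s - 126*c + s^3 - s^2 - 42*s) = (-8*c*s + 40*c + s^2 - 5*s)/(3*c*s + 18*c + s^2 + 6*s)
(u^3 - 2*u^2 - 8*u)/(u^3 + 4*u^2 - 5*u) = (u^2 - 2*u - 8)/(u^2 + 4*u - 5)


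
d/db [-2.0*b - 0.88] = -2.00000000000000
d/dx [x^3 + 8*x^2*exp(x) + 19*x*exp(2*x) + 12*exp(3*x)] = 8*x^2*exp(x) + 3*x^2 + 38*x*exp(2*x) + 16*x*exp(x) + 36*exp(3*x) + 19*exp(2*x)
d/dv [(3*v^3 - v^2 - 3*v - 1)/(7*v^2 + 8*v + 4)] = (21*v^4 + 48*v^3 + 49*v^2 + 6*v - 4)/(49*v^4 + 112*v^3 + 120*v^2 + 64*v + 16)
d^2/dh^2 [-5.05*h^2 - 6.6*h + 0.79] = -10.1000000000000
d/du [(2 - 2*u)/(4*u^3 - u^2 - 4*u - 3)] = 2*(-4*u^3 + u^2 + 4*u - 2*(u - 1)*(-6*u^2 + u + 2) + 3)/(-4*u^3 + u^2 + 4*u + 3)^2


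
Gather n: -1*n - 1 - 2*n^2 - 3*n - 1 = -2*n^2 - 4*n - 2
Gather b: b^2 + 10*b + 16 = b^2 + 10*b + 16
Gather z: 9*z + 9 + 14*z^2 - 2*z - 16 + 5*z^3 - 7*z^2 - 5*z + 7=5*z^3 + 7*z^2 + 2*z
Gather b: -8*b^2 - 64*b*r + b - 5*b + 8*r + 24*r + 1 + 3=-8*b^2 + b*(-64*r - 4) + 32*r + 4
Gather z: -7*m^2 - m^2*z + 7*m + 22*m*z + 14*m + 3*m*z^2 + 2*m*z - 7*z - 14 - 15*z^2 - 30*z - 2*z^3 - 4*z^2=-7*m^2 + 21*m - 2*z^3 + z^2*(3*m - 19) + z*(-m^2 + 24*m - 37) - 14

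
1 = 1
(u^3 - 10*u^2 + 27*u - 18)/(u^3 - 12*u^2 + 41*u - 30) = (u - 3)/(u - 5)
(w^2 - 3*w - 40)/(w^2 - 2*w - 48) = (w + 5)/(w + 6)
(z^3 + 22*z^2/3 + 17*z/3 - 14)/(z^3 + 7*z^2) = (3*z^3 + 22*z^2 + 17*z - 42)/(3*z^2*(z + 7))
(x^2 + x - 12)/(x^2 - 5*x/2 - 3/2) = 2*(x + 4)/(2*x + 1)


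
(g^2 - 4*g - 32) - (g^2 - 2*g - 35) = 3 - 2*g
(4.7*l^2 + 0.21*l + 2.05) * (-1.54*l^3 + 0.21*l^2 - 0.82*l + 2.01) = -7.238*l^5 + 0.6636*l^4 - 6.9669*l^3 + 9.7053*l^2 - 1.2589*l + 4.1205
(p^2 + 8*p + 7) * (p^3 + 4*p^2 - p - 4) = p^5 + 12*p^4 + 38*p^3 + 16*p^2 - 39*p - 28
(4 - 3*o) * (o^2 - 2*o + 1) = -3*o^3 + 10*o^2 - 11*o + 4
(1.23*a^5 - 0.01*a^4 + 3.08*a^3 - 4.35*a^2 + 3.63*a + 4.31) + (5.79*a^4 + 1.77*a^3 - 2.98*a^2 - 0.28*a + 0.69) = 1.23*a^5 + 5.78*a^4 + 4.85*a^3 - 7.33*a^2 + 3.35*a + 5.0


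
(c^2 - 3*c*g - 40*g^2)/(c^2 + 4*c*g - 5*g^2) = (c - 8*g)/(c - g)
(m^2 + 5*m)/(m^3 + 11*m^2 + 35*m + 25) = m/(m^2 + 6*m + 5)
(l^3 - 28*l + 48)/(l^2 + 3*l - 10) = (l^2 + 2*l - 24)/(l + 5)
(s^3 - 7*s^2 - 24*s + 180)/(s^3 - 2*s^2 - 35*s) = (s^2 - 12*s + 36)/(s*(s - 7))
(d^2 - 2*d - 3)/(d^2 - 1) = (d - 3)/(d - 1)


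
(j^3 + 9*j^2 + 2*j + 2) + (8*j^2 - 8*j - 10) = j^3 + 17*j^2 - 6*j - 8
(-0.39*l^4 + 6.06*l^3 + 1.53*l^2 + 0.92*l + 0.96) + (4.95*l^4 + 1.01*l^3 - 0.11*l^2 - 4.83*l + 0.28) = 4.56*l^4 + 7.07*l^3 + 1.42*l^2 - 3.91*l + 1.24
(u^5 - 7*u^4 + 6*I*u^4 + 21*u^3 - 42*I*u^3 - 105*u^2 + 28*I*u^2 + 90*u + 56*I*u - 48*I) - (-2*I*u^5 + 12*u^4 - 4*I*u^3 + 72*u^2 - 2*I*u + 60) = u^5 + 2*I*u^5 - 19*u^4 + 6*I*u^4 + 21*u^3 - 38*I*u^3 - 177*u^2 + 28*I*u^2 + 90*u + 58*I*u - 60 - 48*I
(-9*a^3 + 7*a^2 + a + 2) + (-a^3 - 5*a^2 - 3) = -10*a^3 + 2*a^2 + a - 1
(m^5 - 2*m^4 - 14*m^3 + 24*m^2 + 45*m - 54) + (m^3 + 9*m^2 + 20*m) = m^5 - 2*m^4 - 13*m^3 + 33*m^2 + 65*m - 54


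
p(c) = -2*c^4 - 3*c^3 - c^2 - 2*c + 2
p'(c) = -8*c^3 - 9*c^2 - 2*c - 2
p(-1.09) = 4.05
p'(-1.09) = -0.15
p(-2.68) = -45.25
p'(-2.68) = 92.71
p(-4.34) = -472.48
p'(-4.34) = 491.13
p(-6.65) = -3057.94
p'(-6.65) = 1965.93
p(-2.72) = -49.06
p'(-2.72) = 97.84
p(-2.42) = -25.09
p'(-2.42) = 63.51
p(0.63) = -0.72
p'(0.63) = -8.83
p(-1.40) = 3.39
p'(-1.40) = 5.11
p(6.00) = -3286.00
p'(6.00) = -2066.00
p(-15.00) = -91318.00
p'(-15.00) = 25003.00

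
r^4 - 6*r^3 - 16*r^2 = r^2*(r - 8)*(r + 2)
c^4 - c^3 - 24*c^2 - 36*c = c*(c - 6)*(c + 2)*(c + 3)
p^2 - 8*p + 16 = (p - 4)^2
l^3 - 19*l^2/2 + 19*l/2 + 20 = (l - 8)*(l - 5/2)*(l + 1)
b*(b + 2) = b^2 + 2*b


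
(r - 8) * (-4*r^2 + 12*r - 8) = -4*r^3 + 44*r^2 - 104*r + 64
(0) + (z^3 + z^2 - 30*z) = z^3 + z^2 - 30*z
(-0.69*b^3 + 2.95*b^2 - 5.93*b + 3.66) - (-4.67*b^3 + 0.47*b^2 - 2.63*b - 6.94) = 3.98*b^3 + 2.48*b^2 - 3.3*b + 10.6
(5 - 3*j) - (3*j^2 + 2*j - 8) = -3*j^2 - 5*j + 13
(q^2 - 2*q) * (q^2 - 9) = q^4 - 2*q^3 - 9*q^2 + 18*q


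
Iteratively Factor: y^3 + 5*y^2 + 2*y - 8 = (y + 2)*(y^2 + 3*y - 4) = (y + 2)*(y + 4)*(y - 1)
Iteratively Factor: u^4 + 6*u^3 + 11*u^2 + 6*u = (u + 1)*(u^3 + 5*u^2 + 6*u) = u*(u + 1)*(u^2 + 5*u + 6) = u*(u + 1)*(u + 3)*(u + 2)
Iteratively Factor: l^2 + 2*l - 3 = (l - 1)*(l + 3)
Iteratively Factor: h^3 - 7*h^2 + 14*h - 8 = (h - 2)*(h^2 - 5*h + 4) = (h - 2)*(h - 1)*(h - 4)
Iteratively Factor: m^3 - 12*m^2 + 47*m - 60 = (m - 3)*(m^2 - 9*m + 20) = (m - 4)*(m - 3)*(m - 5)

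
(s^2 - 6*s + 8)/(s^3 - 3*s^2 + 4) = (s - 4)/(s^2 - s - 2)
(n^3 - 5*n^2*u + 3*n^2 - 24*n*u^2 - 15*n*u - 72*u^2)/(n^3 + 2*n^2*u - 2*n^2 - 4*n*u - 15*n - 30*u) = (n^2 - 5*n*u - 24*u^2)/(n^2 + 2*n*u - 5*n - 10*u)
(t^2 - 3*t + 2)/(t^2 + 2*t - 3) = (t - 2)/(t + 3)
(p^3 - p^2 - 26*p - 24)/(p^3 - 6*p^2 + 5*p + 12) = (p^2 - 2*p - 24)/(p^2 - 7*p + 12)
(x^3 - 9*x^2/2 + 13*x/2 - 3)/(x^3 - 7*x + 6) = (x - 3/2)/(x + 3)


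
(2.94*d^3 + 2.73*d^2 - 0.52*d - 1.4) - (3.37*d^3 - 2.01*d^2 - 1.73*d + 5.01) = -0.43*d^3 + 4.74*d^2 + 1.21*d - 6.41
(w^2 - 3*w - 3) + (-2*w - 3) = w^2 - 5*w - 6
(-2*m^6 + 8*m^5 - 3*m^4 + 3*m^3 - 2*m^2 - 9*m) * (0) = 0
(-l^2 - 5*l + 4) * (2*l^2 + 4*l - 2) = -2*l^4 - 14*l^3 - 10*l^2 + 26*l - 8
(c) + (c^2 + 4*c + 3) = c^2 + 5*c + 3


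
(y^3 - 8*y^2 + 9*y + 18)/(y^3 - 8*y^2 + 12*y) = (y^2 - 2*y - 3)/(y*(y - 2))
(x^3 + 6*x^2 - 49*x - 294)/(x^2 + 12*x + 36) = (x^2 - 49)/(x + 6)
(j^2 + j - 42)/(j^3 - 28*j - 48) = (j + 7)/(j^2 + 6*j + 8)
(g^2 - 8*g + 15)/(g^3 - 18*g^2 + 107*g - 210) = (g - 3)/(g^2 - 13*g + 42)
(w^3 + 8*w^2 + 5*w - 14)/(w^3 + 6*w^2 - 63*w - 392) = (w^2 + w - 2)/(w^2 - w - 56)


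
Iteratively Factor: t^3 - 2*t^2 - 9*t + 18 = (t - 3)*(t^2 + t - 6) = (t - 3)*(t + 3)*(t - 2)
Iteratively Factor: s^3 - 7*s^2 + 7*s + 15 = (s - 3)*(s^2 - 4*s - 5) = (s - 3)*(s + 1)*(s - 5)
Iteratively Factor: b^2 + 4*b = (b + 4)*(b)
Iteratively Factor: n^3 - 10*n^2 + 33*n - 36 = (n - 4)*(n^2 - 6*n + 9) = (n - 4)*(n - 3)*(n - 3)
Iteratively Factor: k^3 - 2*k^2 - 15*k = (k + 3)*(k^2 - 5*k) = (k - 5)*(k + 3)*(k)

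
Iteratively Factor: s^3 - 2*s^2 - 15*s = (s)*(s^2 - 2*s - 15) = s*(s - 5)*(s + 3)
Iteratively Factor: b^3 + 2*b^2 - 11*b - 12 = (b + 4)*(b^2 - 2*b - 3) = (b - 3)*(b + 4)*(b + 1)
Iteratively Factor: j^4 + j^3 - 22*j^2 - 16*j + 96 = (j + 4)*(j^3 - 3*j^2 - 10*j + 24) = (j - 4)*(j + 4)*(j^2 + j - 6) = (j - 4)*(j + 3)*(j + 4)*(j - 2)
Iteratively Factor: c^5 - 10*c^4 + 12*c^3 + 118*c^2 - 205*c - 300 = (c - 5)*(c^4 - 5*c^3 - 13*c^2 + 53*c + 60) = (c - 5)*(c - 4)*(c^3 - c^2 - 17*c - 15) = (c - 5)*(c - 4)*(c + 3)*(c^2 - 4*c - 5) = (c - 5)*(c - 4)*(c + 1)*(c + 3)*(c - 5)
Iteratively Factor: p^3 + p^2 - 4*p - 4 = (p - 2)*(p^2 + 3*p + 2) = (p - 2)*(p + 2)*(p + 1)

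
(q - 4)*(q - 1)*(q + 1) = q^3 - 4*q^2 - q + 4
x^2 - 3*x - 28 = (x - 7)*(x + 4)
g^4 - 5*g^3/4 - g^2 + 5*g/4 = g*(g - 5/4)*(g - 1)*(g + 1)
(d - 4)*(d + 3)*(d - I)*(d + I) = d^4 - d^3 - 11*d^2 - d - 12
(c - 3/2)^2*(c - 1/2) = c^3 - 7*c^2/2 + 15*c/4 - 9/8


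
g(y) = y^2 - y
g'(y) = 2*y - 1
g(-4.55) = 25.25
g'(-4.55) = -10.10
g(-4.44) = 24.15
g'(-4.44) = -9.88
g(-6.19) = 44.51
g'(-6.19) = -13.38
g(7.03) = 42.39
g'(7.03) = 13.06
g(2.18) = 2.57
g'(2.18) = 3.36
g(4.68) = 17.22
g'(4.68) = 8.36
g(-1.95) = 5.75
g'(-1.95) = -4.90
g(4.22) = 13.59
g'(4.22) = 7.44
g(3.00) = 6.00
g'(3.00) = 5.00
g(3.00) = 6.00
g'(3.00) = 5.00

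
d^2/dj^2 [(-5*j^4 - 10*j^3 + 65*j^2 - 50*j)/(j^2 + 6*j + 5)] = 10*(-j^3 - 3*j^2 - 3*j + 5)/(j^3 + 3*j^2 + 3*j + 1)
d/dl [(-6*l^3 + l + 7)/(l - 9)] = 2*(-6*l^3 + 81*l^2 - 8)/(l^2 - 18*l + 81)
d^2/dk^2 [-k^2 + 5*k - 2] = -2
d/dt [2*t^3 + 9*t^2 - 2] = 6*t*(t + 3)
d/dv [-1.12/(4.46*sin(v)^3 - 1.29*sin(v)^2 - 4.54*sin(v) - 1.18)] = (14.9856*sin(v)^2 - 2.8896*sin(v) - 5.0848)*cos(v)/(-4.46*sin(v)^3 + 1.29*sin(v)^2 + 4.54*sin(v) + 1.18)^2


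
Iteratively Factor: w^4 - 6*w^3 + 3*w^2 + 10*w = (w - 5)*(w^3 - w^2 - 2*w) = w*(w - 5)*(w^2 - w - 2) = w*(w - 5)*(w - 2)*(w + 1)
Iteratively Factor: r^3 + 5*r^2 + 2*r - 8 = (r + 4)*(r^2 + r - 2) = (r + 2)*(r + 4)*(r - 1)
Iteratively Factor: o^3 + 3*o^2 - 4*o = (o + 4)*(o^2 - o) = (o - 1)*(o + 4)*(o)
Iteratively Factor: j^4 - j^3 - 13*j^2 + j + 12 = (j + 1)*(j^3 - 2*j^2 - 11*j + 12) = (j + 1)*(j + 3)*(j^2 - 5*j + 4) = (j - 4)*(j + 1)*(j + 3)*(j - 1)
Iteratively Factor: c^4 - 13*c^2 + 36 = (c + 2)*(c^3 - 2*c^2 - 9*c + 18) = (c + 2)*(c + 3)*(c^2 - 5*c + 6) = (c - 3)*(c + 2)*(c + 3)*(c - 2)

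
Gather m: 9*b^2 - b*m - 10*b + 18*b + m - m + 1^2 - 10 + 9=9*b^2 - b*m + 8*b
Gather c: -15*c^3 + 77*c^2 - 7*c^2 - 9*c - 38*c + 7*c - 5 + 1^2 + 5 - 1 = -15*c^3 + 70*c^2 - 40*c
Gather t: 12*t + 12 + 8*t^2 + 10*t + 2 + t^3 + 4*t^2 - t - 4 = t^3 + 12*t^2 + 21*t + 10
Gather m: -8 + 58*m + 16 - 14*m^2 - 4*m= -14*m^2 + 54*m + 8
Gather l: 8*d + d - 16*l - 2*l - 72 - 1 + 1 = 9*d - 18*l - 72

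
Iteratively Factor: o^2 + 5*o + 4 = (o + 4)*(o + 1)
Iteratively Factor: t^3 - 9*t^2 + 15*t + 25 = (t - 5)*(t^2 - 4*t - 5) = (t - 5)*(t + 1)*(t - 5)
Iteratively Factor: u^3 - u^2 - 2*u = (u + 1)*(u^2 - 2*u) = u*(u + 1)*(u - 2)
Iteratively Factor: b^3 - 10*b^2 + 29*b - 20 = (b - 5)*(b^2 - 5*b + 4) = (b - 5)*(b - 1)*(b - 4)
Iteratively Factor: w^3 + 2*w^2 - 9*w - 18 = (w + 2)*(w^2 - 9) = (w - 3)*(w + 2)*(w + 3)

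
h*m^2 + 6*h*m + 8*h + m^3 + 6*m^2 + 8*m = (h + m)*(m + 2)*(m + 4)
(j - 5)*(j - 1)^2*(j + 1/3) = j^4 - 20*j^3/3 + 26*j^2/3 - 4*j/3 - 5/3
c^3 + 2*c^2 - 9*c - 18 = (c - 3)*(c + 2)*(c + 3)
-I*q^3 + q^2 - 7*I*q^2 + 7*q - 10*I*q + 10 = (q + 2)*(q + 5)*(-I*q + 1)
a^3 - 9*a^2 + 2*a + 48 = (a - 8)*(a - 3)*(a + 2)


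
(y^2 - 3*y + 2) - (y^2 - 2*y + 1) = 1 - y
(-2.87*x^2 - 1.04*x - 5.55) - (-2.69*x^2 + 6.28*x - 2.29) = -0.18*x^2 - 7.32*x - 3.26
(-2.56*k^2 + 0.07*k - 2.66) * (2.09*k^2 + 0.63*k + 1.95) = -5.3504*k^4 - 1.4665*k^3 - 10.5073*k^2 - 1.5393*k - 5.187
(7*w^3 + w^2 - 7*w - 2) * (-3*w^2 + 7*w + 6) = -21*w^5 + 46*w^4 + 70*w^3 - 37*w^2 - 56*w - 12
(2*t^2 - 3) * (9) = 18*t^2 - 27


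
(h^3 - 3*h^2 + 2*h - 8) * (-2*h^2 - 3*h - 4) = -2*h^5 + 3*h^4 + h^3 + 22*h^2 + 16*h + 32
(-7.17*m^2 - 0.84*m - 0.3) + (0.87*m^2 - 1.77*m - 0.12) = -6.3*m^2 - 2.61*m - 0.42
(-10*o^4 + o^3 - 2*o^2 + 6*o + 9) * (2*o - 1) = -20*o^5 + 12*o^4 - 5*o^3 + 14*o^2 + 12*o - 9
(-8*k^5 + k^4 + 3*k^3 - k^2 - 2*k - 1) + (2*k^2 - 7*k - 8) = -8*k^5 + k^4 + 3*k^3 + k^2 - 9*k - 9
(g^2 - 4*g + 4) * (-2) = -2*g^2 + 8*g - 8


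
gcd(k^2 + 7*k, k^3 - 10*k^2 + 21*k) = k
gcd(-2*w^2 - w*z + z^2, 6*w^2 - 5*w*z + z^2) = -2*w + z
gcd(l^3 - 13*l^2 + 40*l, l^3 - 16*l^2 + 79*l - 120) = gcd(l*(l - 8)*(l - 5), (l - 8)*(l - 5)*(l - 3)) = l^2 - 13*l + 40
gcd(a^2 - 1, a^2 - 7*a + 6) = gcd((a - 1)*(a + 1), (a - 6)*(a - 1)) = a - 1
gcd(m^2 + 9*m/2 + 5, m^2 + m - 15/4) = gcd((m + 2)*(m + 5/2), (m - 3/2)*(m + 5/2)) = m + 5/2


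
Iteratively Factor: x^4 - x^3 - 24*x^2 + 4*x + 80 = (x - 2)*(x^3 + x^2 - 22*x - 40) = (x - 2)*(x + 2)*(x^2 - x - 20) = (x - 2)*(x + 2)*(x + 4)*(x - 5)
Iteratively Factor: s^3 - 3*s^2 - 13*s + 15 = (s - 1)*(s^2 - 2*s - 15) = (s - 5)*(s - 1)*(s + 3)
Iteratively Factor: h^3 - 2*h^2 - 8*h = (h)*(h^2 - 2*h - 8) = h*(h + 2)*(h - 4)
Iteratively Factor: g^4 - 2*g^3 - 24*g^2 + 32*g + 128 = (g - 4)*(g^3 + 2*g^2 - 16*g - 32) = (g - 4)*(g + 4)*(g^2 - 2*g - 8) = (g - 4)^2*(g + 4)*(g + 2)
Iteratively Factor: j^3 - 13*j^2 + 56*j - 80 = (j - 4)*(j^2 - 9*j + 20) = (j - 5)*(j - 4)*(j - 4)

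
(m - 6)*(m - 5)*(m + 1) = m^3 - 10*m^2 + 19*m + 30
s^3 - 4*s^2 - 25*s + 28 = (s - 7)*(s - 1)*(s + 4)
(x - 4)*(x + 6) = x^2 + 2*x - 24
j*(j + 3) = j^2 + 3*j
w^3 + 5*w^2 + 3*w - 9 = (w - 1)*(w + 3)^2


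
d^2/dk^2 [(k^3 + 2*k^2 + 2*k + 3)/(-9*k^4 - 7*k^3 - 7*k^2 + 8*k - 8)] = 2*(-81*k^9 - 486*k^8 - 1161*k^7 - 3865*k^6 - 3675*k^5 - 1581*k^4 + 1150*k^3 + 2559*k^2 + 1152*k - 280)/(729*k^12 + 1701*k^11 + 3024*k^10 + 1045*k^9 + 1272*k^8 - 147*k^7 + 3919*k^6 - 936*k^5 + 1560*k^4 - 1856*k^3 + 2880*k^2 - 1536*k + 512)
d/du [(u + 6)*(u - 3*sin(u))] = u - (u + 6)*(3*cos(u) - 1) - 3*sin(u)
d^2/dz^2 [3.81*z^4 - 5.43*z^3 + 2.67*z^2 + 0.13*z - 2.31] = 45.72*z^2 - 32.58*z + 5.34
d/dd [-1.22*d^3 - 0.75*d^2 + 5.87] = d*(-3.66*d - 1.5)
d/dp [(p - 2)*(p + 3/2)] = 2*p - 1/2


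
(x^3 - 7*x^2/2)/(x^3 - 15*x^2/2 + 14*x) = x/(x - 4)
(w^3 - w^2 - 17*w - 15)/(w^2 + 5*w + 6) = (w^2 - 4*w - 5)/(w + 2)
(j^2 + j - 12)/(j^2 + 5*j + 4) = (j - 3)/(j + 1)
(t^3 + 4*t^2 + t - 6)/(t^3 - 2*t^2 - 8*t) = (t^2 + 2*t - 3)/(t*(t - 4))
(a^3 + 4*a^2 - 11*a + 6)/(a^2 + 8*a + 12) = (a^2 - 2*a + 1)/(a + 2)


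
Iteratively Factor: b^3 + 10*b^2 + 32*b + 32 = (b + 4)*(b^2 + 6*b + 8) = (b + 2)*(b + 4)*(b + 4)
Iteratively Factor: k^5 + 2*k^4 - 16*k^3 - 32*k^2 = (k)*(k^4 + 2*k^3 - 16*k^2 - 32*k) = k^2*(k^3 + 2*k^2 - 16*k - 32) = k^2*(k - 4)*(k^2 + 6*k + 8) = k^2*(k - 4)*(k + 2)*(k + 4)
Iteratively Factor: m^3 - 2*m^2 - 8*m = (m)*(m^2 - 2*m - 8) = m*(m + 2)*(m - 4)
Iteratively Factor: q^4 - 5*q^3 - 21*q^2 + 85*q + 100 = (q + 4)*(q^3 - 9*q^2 + 15*q + 25) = (q - 5)*(q + 4)*(q^2 - 4*q - 5) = (q - 5)*(q + 1)*(q + 4)*(q - 5)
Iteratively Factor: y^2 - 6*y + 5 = (y - 1)*(y - 5)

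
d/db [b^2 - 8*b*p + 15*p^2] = 2*b - 8*p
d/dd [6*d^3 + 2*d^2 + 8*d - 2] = 18*d^2 + 4*d + 8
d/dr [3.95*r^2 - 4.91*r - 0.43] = 7.9*r - 4.91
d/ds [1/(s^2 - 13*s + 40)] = (13 - 2*s)/(s^2 - 13*s + 40)^2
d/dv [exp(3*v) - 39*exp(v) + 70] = 3*(exp(2*v) - 13)*exp(v)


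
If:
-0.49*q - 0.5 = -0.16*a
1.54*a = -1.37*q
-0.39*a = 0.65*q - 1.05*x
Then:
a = 0.70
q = -0.79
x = -0.23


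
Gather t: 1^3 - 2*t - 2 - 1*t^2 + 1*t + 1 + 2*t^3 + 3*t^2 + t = 2*t^3 + 2*t^2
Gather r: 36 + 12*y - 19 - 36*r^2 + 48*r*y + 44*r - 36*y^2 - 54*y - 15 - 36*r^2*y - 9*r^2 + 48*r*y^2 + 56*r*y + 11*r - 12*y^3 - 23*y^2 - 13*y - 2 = r^2*(-36*y - 45) + r*(48*y^2 + 104*y + 55) - 12*y^3 - 59*y^2 - 55*y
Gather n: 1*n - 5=n - 5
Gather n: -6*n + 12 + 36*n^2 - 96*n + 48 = 36*n^2 - 102*n + 60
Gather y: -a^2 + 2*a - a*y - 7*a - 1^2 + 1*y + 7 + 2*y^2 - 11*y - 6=-a^2 - 5*a + 2*y^2 + y*(-a - 10)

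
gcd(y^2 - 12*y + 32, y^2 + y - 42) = 1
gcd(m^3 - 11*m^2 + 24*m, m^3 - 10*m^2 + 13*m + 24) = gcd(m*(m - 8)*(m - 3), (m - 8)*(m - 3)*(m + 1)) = m^2 - 11*m + 24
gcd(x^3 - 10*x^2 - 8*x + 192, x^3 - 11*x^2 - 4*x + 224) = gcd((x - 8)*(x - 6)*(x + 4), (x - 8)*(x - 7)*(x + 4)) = x^2 - 4*x - 32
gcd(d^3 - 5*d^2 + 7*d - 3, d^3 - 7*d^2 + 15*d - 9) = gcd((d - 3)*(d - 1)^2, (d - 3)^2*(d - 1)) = d^2 - 4*d + 3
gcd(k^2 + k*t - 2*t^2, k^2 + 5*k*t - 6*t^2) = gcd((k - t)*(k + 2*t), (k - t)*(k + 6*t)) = -k + t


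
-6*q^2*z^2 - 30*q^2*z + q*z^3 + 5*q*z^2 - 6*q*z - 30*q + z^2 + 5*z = (-6*q + z)*(z + 5)*(q*z + 1)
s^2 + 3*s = s*(s + 3)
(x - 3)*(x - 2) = x^2 - 5*x + 6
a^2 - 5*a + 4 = (a - 4)*(a - 1)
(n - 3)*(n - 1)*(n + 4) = n^3 - 13*n + 12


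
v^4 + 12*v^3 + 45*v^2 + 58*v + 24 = (v + 1)^2*(v + 4)*(v + 6)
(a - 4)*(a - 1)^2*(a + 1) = a^4 - 5*a^3 + 3*a^2 + 5*a - 4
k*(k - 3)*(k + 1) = k^3 - 2*k^2 - 3*k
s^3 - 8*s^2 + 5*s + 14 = (s - 7)*(s - 2)*(s + 1)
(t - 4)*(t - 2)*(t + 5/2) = t^3 - 7*t^2/2 - 7*t + 20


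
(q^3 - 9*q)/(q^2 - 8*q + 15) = q*(q + 3)/(q - 5)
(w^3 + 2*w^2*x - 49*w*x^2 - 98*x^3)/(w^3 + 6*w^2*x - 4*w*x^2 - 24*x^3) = (-w^2 + 49*x^2)/(-w^2 - 4*w*x + 12*x^2)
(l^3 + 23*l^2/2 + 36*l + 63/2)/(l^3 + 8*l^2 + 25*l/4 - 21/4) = 2*(l + 3)/(2*l - 1)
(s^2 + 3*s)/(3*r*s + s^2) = (s + 3)/(3*r + s)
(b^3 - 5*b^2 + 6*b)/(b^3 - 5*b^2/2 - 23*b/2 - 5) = 2*b*(-b^2 + 5*b - 6)/(-2*b^3 + 5*b^2 + 23*b + 10)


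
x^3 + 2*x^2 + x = x*(x + 1)^2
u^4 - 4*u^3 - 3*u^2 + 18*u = u*(u - 3)^2*(u + 2)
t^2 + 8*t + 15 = (t + 3)*(t + 5)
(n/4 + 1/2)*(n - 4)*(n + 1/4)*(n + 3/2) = n^4/4 - n^3/16 - 89*n^2/32 - 59*n/16 - 3/4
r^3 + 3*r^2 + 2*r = r*(r + 1)*(r + 2)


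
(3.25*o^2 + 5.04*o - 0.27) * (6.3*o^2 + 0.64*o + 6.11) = 20.475*o^4 + 33.832*o^3 + 21.3821*o^2 + 30.6216*o - 1.6497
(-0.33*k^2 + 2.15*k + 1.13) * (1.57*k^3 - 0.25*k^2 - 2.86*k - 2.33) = -0.5181*k^5 + 3.458*k^4 + 2.1804*k^3 - 5.6626*k^2 - 8.2413*k - 2.6329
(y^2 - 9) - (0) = y^2 - 9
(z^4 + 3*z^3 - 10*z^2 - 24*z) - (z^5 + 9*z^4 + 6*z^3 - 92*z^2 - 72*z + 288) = -z^5 - 8*z^4 - 3*z^3 + 82*z^2 + 48*z - 288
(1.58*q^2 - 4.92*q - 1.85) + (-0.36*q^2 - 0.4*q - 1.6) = 1.22*q^2 - 5.32*q - 3.45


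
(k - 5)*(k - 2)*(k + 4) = k^3 - 3*k^2 - 18*k + 40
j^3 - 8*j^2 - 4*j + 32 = (j - 8)*(j - 2)*(j + 2)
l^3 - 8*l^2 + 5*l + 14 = (l - 7)*(l - 2)*(l + 1)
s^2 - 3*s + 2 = (s - 2)*(s - 1)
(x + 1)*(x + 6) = x^2 + 7*x + 6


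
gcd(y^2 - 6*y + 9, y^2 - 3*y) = y - 3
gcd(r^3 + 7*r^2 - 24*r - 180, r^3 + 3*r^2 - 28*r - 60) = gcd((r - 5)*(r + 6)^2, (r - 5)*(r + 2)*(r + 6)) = r^2 + r - 30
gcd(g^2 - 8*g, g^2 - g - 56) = g - 8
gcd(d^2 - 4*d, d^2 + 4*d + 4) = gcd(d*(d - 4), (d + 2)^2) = 1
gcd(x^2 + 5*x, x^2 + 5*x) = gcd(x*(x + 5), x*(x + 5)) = x^2 + 5*x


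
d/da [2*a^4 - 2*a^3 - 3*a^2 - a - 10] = 8*a^3 - 6*a^2 - 6*a - 1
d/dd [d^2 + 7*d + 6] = 2*d + 7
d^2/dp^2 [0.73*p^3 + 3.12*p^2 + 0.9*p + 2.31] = 4.38*p + 6.24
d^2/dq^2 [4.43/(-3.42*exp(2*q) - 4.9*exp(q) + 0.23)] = (-4.43*(6.84*exp(q) + 4.9)*(13.68*exp(q) + 9.8)*exp(q) + (60.6024*exp(q) + 21.707)*(3.42*exp(2*q) + 4.9*exp(q) - 0.23))*exp(q)/(3.42*exp(2*q) + 4.9*exp(q) - 0.23)^3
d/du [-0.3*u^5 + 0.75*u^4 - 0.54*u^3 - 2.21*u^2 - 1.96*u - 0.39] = -1.5*u^4 + 3.0*u^3 - 1.62*u^2 - 4.42*u - 1.96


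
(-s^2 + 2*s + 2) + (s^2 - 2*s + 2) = 4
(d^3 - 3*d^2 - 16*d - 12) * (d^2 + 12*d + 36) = d^5 + 9*d^4 - 16*d^3 - 312*d^2 - 720*d - 432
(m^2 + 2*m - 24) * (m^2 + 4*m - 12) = m^4 + 6*m^3 - 28*m^2 - 120*m + 288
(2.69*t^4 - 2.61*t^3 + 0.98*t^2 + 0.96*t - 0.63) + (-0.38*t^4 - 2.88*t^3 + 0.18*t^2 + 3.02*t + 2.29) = 2.31*t^4 - 5.49*t^3 + 1.16*t^2 + 3.98*t + 1.66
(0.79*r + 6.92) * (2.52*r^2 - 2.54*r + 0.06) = 1.9908*r^3 + 15.4318*r^2 - 17.5294*r + 0.4152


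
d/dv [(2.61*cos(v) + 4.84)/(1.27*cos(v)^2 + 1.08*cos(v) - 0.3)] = (3.3147*cos(v)^2 + 12.2936*cos(v) + 6.0102)*sin(v)/(1.6129*cos(v)^4 + 2.7432*cos(v)^3 + 0.4044*cos(v)^2 - 0.648*cos(v) + 0.09)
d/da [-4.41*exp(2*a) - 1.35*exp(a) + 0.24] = (-8.82*exp(a) - 1.35)*exp(a)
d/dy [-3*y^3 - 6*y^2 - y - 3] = -9*y^2 - 12*y - 1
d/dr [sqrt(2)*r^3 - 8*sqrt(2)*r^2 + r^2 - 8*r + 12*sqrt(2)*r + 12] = 3*sqrt(2)*r^2 - 16*sqrt(2)*r + 2*r - 8 + 12*sqrt(2)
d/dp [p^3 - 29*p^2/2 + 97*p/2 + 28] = 3*p^2 - 29*p + 97/2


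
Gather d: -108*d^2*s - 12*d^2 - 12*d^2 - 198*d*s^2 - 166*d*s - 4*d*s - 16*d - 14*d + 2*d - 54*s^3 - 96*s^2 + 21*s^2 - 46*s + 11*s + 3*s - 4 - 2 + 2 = d^2*(-108*s - 24) + d*(-198*s^2 - 170*s - 28) - 54*s^3 - 75*s^2 - 32*s - 4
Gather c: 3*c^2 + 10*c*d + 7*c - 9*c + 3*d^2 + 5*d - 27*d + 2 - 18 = 3*c^2 + c*(10*d - 2) + 3*d^2 - 22*d - 16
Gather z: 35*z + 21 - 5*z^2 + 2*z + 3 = -5*z^2 + 37*z + 24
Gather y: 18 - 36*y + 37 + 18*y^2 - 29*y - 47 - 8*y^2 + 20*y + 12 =10*y^2 - 45*y + 20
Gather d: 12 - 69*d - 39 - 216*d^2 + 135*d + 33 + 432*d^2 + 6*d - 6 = 216*d^2 + 72*d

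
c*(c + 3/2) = c^2 + 3*c/2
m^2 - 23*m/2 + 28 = (m - 8)*(m - 7/2)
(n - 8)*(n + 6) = n^2 - 2*n - 48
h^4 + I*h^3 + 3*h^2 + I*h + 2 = (h - I)^2*(h + I)*(h + 2*I)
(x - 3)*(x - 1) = x^2 - 4*x + 3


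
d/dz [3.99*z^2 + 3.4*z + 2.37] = 7.98*z + 3.4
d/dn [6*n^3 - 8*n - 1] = 18*n^2 - 8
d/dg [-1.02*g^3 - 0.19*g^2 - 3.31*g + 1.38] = -3.06*g^2 - 0.38*g - 3.31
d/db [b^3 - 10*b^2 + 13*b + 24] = 3*b^2 - 20*b + 13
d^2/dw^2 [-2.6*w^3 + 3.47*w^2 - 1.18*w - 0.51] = 6.94 - 15.6*w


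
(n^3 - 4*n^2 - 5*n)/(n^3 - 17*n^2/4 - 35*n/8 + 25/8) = 8*n*(n + 1)/(8*n^2 + 6*n - 5)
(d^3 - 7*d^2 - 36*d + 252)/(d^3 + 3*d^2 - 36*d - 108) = (d - 7)/(d + 3)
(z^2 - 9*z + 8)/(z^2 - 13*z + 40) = (z - 1)/(z - 5)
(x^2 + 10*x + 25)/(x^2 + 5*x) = (x + 5)/x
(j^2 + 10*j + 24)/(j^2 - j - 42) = (j + 4)/(j - 7)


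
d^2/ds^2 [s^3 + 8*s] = 6*s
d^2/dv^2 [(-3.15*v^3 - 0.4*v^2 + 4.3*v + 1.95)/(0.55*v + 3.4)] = (-1.90575*v^3 - 35.343*v^2 - 218.484*v - 24.15025)/(0.166375*v^3 + 3.0855*v^2 + 19.074*v + 39.304)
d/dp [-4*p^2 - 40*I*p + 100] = -8*p - 40*I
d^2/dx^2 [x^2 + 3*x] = 2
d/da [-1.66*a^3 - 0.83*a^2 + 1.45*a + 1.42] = -4.98*a^2 - 1.66*a + 1.45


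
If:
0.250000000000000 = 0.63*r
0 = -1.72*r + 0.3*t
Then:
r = 0.40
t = 2.28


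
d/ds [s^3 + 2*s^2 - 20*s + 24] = 3*s^2 + 4*s - 20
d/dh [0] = 0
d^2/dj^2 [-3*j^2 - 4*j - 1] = -6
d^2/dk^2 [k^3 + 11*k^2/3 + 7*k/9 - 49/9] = 6*k + 22/3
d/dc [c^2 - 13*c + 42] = 2*c - 13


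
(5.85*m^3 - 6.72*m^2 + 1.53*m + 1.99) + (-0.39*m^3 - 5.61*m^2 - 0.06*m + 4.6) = 5.46*m^3 - 12.33*m^2 + 1.47*m + 6.59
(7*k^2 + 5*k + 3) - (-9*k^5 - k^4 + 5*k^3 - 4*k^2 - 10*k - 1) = 9*k^5 + k^4 - 5*k^3 + 11*k^2 + 15*k + 4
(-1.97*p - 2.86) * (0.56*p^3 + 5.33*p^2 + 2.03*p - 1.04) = -1.1032*p^4 - 12.1017*p^3 - 19.2429*p^2 - 3.757*p + 2.9744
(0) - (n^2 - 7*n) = -n^2 + 7*n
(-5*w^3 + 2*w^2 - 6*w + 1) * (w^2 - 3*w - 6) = -5*w^5 + 17*w^4 + 18*w^3 + 7*w^2 + 33*w - 6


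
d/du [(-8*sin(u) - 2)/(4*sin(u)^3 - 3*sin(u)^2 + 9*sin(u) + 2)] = 2*(32*sin(u)^3 - 6*sin(u) + 1)*cos(u)/(4*sin(u)^3 - 3*sin(u)^2 + 9*sin(u) + 2)^2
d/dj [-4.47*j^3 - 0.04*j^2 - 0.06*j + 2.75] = -13.41*j^2 - 0.08*j - 0.06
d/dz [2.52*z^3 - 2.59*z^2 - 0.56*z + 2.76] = 7.56*z^2 - 5.18*z - 0.56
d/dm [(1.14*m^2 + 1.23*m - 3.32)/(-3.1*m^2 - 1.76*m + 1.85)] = (1.8066*m^2 - 16.366*m - 3.5677)/(9.61*m^4 + 10.912*m^3 - 8.3724*m^2 - 6.512*m + 3.4225)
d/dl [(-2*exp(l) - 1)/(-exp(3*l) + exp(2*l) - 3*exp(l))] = (-4*exp(3*l) - exp(2*l) + 2*exp(l) - 3)*exp(-l)/(exp(4*l) - 2*exp(3*l) + 7*exp(2*l) - 6*exp(l) + 9)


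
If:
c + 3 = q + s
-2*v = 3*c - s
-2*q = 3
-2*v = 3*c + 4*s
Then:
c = -9/2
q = -3/2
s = 0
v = 27/4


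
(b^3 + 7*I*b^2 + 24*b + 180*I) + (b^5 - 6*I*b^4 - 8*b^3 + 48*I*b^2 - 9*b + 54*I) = b^5 - 6*I*b^4 - 7*b^3 + 55*I*b^2 + 15*b + 234*I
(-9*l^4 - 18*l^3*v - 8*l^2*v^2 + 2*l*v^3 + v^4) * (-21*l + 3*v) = 189*l^5 + 351*l^4*v + 114*l^3*v^2 - 66*l^2*v^3 - 15*l*v^4 + 3*v^5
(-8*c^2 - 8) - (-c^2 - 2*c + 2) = -7*c^2 + 2*c - 10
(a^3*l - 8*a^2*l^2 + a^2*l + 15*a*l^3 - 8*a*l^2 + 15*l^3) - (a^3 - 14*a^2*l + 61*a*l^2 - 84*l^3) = a^3*l - a^3 - 8*a^2*l^2 + 15*a^2*l + 15*a*l^3 - 69*a*l^2 + 99*l^3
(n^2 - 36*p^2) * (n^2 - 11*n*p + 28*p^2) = n^4 - 11*n^3*p - 8*n^2*p^2 + 396*n*p^3 - 1008*p^4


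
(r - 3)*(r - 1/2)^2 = r^3 - 4*r^2 + 13*r/4 - 3/4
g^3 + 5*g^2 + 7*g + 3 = (g + 1)^2*(g + 3)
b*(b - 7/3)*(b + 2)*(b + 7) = b^4 + 20*b^3/3 - 7*b^2 - 98*b/3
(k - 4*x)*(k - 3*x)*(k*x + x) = k^3*x - 7*k^2*x^2 + k^2*x + 12*k*x^3 - 7*k*x^2 + 12*x^3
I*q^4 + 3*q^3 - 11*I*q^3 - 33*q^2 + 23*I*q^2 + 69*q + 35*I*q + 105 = (q - 7)*(q - 5)*(q - 3*I)*(I*q + I)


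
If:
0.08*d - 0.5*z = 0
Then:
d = 6.25*z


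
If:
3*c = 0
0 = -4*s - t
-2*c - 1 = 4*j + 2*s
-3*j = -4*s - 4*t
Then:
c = 0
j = -2/7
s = 1/14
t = -2/7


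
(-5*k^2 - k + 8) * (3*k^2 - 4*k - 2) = -15*k^4 + 17*k^3 + 38*k^2 - 30*k - 16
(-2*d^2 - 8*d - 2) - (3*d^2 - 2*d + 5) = -5*d^2 - 6*d - 7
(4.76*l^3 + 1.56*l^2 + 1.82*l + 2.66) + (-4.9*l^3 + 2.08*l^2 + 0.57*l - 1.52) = -0.140000000000001*l^3 + 3.64*l^2 + 2.39*l + 1.14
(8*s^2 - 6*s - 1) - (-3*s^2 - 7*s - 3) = 11*s^2 + s + 2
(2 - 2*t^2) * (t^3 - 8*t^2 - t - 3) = -2*t^5 + 16*t^4 + 4*t^3 - 10*t^2 - 2*t - 6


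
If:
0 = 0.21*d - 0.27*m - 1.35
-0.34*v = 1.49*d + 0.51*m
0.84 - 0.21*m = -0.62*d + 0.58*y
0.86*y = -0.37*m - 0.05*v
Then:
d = -1.93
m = -6.50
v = 18.21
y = 1.74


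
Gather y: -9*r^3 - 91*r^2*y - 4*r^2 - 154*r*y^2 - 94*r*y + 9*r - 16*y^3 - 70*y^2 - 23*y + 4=-9*r^3 - 4*r^2 + 9*r - 16*y^3 + y^2*(-154*r - 70) + y*(-91*r^2 - 94*r - 23) + 4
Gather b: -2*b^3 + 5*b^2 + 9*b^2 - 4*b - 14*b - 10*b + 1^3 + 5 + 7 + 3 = -2*b^3 + 14*b^2 - 28*b + 16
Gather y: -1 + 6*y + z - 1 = 6*y + z - 2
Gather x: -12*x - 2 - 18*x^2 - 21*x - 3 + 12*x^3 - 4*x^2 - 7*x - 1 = 12*x^3 - 22*x^2 - 40*x - 6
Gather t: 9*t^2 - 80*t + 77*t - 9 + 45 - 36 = 9*t^2 - 3*t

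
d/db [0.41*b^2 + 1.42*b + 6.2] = 0.82*b + 1.42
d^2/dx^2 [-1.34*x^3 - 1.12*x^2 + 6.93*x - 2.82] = -8.04*x - 2.24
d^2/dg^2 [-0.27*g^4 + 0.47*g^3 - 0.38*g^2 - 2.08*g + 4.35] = -3.24*g^2 + 2.82*g - 0.76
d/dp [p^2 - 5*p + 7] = 2*p - 5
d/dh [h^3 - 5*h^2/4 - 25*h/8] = 3*h^2 - 5*h/2 - 25/8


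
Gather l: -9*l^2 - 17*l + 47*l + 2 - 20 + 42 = -9*l^2 + 30*l + 24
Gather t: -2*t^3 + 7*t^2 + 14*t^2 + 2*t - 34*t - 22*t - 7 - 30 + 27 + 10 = -2*t^3 + 21*t^2 - 54*t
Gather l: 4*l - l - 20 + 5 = 3*l - 15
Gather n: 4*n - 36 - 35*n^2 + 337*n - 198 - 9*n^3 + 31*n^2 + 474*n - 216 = -9*n^3 - 4*n^2 + 815*n - 450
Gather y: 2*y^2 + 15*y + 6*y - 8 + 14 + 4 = 2*y^2 + 21*y + 10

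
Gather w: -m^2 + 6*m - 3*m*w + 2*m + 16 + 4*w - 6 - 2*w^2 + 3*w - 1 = -m^2 + 8*m - 2*w^2 + w*(7 - 3*m) + 9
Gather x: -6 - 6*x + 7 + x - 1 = -5*x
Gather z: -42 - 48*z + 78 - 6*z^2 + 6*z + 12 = -6*z^2 - 42*z + 48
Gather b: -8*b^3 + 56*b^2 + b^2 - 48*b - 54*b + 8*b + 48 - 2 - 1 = -8*b^3 + 57*b^2 - 94*b + 45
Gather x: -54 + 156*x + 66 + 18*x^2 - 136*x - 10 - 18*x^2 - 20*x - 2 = 0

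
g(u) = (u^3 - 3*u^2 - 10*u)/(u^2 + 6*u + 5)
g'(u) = (-2*u - 6)*(u^3 - 3*u^2 - 10*u)/(u^2 + 6*u + 5)^2 + (3*u^2 - 6*u - 10)/(u^2 + 6*u + 5)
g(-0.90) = 14.25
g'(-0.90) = -151.23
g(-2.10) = 0.47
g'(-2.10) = -4.70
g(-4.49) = 59.61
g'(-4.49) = -143.30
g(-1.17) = -9.20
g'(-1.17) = -53.46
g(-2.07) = 0.33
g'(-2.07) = -4.68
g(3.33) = -0.82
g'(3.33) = 0.38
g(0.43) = -0.61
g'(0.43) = -1.01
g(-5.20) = -202.06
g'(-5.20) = -936.59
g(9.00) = 2.83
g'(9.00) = 0.79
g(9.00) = 2.83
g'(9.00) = 0.79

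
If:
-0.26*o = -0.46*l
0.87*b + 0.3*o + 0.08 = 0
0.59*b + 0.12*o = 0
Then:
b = 0.13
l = -0.37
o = -0.65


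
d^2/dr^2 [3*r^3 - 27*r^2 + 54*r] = 18*r - 54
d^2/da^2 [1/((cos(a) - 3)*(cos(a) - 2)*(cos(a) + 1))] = (-90*(1 - cos(a)^2)^2 + 12*sin(a)^6 + 3*cos(a)^6 + 44*cos(a)^5 + 2*cos(a)^3 - 139*cos(a)^2 - 54*cos(a) + 128)/((cos(a) - 3)^3*(cos(a) - 2)^3*(cos(a) + 1)^3)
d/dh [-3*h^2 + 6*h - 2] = 6 - 6*h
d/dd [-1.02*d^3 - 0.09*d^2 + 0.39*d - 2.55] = -3.06*d^2 - 0.18*d + 0.39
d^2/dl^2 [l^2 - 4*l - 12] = 2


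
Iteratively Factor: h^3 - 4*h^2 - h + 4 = (h - 4)*(h^2 - 1) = (h - 4)*(h - 1)*(h + 1)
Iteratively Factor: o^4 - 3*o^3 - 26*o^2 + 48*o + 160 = (o + 2)*(o^3 - 5*o^2 - 16*o + 80) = (o + 2)*(o + 4)*(o^2 - 9*o + 20) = (o - 5)*(o + 2)*(o + 4)*(o - 4)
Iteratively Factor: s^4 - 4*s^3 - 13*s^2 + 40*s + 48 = (s - 4)*(s^3 - 13*s - 12) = (s - 4)^2*(s^2 + 4*s + 3) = (s - 4)^2*(s + 1)*(s + 3)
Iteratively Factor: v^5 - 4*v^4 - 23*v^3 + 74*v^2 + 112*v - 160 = (v + 2)*(v^4 - 6*v^3 - 11*v^2 + 96*v - 80) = (v - 1)*(v + 2)*(v^3 - 5*v^2 - 16*v + 80) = (v - 4)*(v - 1)*(v + 2)*(v^2 - v - 20) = (v - 5)*(v - 4)*(v - 1)*(v + 2)*(v + 4)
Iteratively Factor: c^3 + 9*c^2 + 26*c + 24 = (c + 4)*(c^2 + 5*c + 6) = (c + 3)*(c + 4)*(c + 2)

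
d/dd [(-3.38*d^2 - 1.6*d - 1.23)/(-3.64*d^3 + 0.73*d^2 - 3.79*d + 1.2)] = (-12.3032*d^4 - 11.648*d^3 + 0.546600000000002*d^2 - 6.3162*d - 6.5817)/(13.2496*d^6 - 5.3144*d^5 + 28.1241*d^4 - 14.2694*d^3 + 16.1161*d^2 - 9.096*d + 1.44)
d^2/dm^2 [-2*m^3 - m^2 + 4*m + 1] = -12*m - 2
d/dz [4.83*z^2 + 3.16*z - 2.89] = 9.66*z + 3.16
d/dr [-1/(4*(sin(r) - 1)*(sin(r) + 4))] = (2*sin(r) + 3)*cos(r)/(4*(sin(r) - 1)^2*(sin(r) + 4)^2)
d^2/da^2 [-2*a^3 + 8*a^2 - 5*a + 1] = 16 - 12*a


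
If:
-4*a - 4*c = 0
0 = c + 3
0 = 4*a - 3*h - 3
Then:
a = 3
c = -3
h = 3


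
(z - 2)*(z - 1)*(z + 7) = z^3 + 4*z^2 - 19*z + 14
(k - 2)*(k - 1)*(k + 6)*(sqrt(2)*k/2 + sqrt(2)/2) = sqrt(2)*k^4/2 + 2*sqrt(2)*k^3 - 13*sqrt(2)*k^2/2 - 2*sqrt(2)*k + 6*sqrt(2)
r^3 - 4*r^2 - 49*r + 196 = (r - 7)*(r - 4)*(r + 7)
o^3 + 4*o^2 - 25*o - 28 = (o - 4)*(o + 1)*(o + 7)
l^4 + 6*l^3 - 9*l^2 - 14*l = l*(l - 2)*(l + 1)*(l + 7)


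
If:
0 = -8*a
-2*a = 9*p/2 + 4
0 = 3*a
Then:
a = 0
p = -8/9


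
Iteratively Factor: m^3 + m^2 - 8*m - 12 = (m - 3)*(m^2 + 4*m + 4) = (m - 3)*(m + 2)*(m + 2)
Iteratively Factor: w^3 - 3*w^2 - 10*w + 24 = (w - 4)*(w^2 + w - 6) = (w - 4)*(w - 2)*(w + 3)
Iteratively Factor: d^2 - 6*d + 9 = (d - 3)*(d - 3)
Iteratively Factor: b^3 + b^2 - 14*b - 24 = (b - 4)*(b^2 + 5*b + 6) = (b - 4)*(b + 2)*(b + 3)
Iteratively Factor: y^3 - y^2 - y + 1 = (y - 1)*(y^2 - 1) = (y - 1)^2*(y + 1)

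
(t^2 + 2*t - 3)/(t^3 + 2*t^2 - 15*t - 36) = (t - 1)/(t^2 - t - 12)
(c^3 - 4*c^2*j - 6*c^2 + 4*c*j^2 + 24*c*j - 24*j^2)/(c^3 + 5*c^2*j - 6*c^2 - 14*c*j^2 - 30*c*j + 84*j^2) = (c - 2*j)/(c + 7*j)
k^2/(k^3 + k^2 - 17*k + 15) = k^2/(k^3 + k^2 - 17*k + 15)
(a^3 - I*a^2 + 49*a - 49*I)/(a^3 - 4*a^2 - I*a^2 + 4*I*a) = (a^2 + 49)/(a*(a - 4))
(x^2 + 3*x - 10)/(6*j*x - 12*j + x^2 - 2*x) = (x + 5)/(6*j + x)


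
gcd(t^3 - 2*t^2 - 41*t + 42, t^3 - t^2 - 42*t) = t^2 - t - 42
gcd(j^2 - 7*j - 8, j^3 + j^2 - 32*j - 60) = 1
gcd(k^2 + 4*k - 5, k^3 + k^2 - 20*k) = k + 5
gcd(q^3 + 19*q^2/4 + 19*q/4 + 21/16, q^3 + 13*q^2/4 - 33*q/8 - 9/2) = q + 3/4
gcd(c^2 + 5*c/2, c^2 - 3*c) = c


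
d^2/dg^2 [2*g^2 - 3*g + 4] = 4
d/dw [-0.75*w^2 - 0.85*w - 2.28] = -1.5*w - 0.85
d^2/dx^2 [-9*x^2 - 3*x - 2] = -18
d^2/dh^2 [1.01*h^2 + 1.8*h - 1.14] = 2.02000000000000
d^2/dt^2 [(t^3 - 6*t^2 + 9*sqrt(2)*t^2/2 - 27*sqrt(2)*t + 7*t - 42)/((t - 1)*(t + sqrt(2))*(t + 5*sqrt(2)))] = (-10*t^6 - 3*sqrt(2)*t^6 - 126*sqrt(2)*t^5 - 18*t^5 - 1686*t^4 - 72*sqrt(2)*t^4 - 5478*sqrt(2)*t^3 - 486*t^3 - 17076*t^2 - 774*sqrt(2)*t^2 - 12492*sqrt(2)*t - 1116*t - 6928 - 300*sqrt(2))/(t^9 - 3*t^8 + 18*sqrt(2)*t^8 - 54*sqrt(2)*t^7 + 249*t^7 - 739*t^6 + 846*sqrt(2)*t^6 - 2394*sqrt(2)*t^5 + 3198*t^5 - 7626*t^4 + 4176*sqrt(2)*t^4 - 6192*sqrt(2)*t^3 + 8380*t^3 - 5460*t^2 + 5400*sqrt(2)*t^2 - 1800*sqrt(2)*t + 3000*t - 1000)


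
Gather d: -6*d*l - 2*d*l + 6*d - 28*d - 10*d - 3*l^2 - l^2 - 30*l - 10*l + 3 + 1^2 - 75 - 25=d*(-8*l - 32) - 4*l^2 - 40*l - 96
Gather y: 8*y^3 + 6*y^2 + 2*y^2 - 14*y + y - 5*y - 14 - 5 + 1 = 8*y^3 + 8*y^2 - 18*y - 18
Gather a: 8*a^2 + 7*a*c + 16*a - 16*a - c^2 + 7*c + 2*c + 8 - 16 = 8*a^2 + 7*a*c - c^2 + 9*c - 8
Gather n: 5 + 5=10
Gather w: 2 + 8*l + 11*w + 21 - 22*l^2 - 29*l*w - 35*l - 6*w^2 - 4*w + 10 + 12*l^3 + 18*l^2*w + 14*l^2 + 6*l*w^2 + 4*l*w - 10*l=12*l^3 - 8*l^2 - 37*l + w^2*(6*l - 6) + w*(18*l^2 - 25*l + 7) + 33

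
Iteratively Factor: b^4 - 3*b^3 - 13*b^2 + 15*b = (b + 3)*(b^3 - 6*b^2 + 5*b) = b*(b + 3)*(b^2 - 6*b + 5) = b*(b - 1)*(b + 3)*(b - 5)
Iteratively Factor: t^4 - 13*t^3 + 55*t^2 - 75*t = (t - 5)*(t^3 - 8*t^2 + 15*t) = (t - 5)^2*(t^2 - 3*t) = (t - 5)^2*(t - 3)*(t)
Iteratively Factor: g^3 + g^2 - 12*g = (g - 3)*(g^2 + 4*g) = (g - 3)*(g + 4)*(g)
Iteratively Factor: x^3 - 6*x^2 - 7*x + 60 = (x + 3)*(x^2 - 9*x + 20) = (x - 4)*(x + 3)*(x - 5)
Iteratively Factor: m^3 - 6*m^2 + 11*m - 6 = (m - 3)*(m^2 - 3*m + 2) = (m - 3)*(m - 2)*(m - 1)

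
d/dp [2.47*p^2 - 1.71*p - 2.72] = 4.94*p - 1.71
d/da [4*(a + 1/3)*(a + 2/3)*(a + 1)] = 12*a^2 + 16*a + 44/9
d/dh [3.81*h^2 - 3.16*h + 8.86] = 7.62*h - 3.16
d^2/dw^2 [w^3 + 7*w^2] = 6*w + 14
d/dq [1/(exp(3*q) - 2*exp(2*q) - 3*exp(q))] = (-3*exp(2*q) + 4*exp(q) + 3)*exp(-q)/(-exp(2*q) + 2*exp(q) + 3)^2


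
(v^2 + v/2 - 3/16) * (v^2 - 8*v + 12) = v^4 - 15*v^3/2 + 125*v^2/16 + 15*v/2 - 9/4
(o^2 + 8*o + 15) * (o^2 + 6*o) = o^4 + 14*o^3 + 63*o^2 + 90*o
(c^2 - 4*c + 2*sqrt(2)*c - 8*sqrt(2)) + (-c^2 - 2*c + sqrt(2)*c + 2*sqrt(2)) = -6*c + 3*sqrt(2)*c - 6*sqrt(2)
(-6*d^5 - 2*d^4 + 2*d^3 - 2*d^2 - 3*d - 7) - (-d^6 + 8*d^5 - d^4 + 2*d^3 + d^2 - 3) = d^6 - 14*d^5 - d^4 - 3*d^2 - 3*d - 4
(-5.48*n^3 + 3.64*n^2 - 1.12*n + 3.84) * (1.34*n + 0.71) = -7.3432*n^4 + 0.9868*n^3 + 1.0836*n^2 + 4.3504*n + 2.7264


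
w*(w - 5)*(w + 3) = w^3 - 2*w^2 - 15*w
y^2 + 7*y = y*(y + 7)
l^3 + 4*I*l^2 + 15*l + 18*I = (l - 3*I)*(l + I)*(l + 6*I)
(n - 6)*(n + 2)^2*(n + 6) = n^4 + 4*n^3 - 32*n^2 - 144*n - 144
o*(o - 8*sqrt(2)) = o^2 - 8*sqrt(2)*o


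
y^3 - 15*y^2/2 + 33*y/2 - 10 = (y - 4)*(y - 5/2)*(y - 1)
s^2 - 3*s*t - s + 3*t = (s - 1)*(s - 3*t)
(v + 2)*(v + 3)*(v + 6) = v^3 + 11*v^2 + 36*v + 36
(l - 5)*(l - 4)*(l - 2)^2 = l^4 - 13*l^3 + 60*l^2 - 116*l + 80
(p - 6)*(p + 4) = p^2 - 2*p - 24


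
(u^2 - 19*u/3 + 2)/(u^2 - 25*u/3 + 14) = (3*u - 1)/(3*u - 7)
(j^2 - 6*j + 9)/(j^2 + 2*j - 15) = (j - 3)/(j + 5)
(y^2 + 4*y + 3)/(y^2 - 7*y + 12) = (y^2 + 4*y + 3)/(y^2 - 7*y + 12)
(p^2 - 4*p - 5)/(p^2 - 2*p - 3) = (p - 5)/(p - 3)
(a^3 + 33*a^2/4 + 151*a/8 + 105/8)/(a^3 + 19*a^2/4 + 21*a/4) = (2*a^2 + 13*a + 15)/(2*a*(a + 3))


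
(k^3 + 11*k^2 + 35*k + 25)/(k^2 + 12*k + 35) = (k^2 + 6*k + 5)/(k + 7)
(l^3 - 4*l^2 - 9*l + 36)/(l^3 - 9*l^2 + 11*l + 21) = (l^2 - l - 12)/(l^2 - 6*l - 7)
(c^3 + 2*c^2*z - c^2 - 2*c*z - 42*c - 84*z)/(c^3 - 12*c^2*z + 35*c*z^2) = (c^3 + 2*c^2*z - c^2 - 2*c*z - 42*c - 84*z)/(c*(c^2 - 12*c*z + 35*z^2))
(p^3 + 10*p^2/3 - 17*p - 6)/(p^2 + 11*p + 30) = (p^2 - 8*p/3 - 1)/(p + 5)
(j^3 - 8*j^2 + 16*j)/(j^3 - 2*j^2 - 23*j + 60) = j*(j - 4)/(j^2 + 2*j - 15)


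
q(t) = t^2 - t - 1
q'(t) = 2*t - 1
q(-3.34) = 13.50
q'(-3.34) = -7.68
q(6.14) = 30.56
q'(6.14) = 11.28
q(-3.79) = 17.15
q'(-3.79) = -8.58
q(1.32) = -0.58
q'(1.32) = 1.64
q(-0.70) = 0.19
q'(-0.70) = -2.40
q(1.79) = 0.41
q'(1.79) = 2.58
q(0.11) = -1.10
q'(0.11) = -0.78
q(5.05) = 19.45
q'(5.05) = 9.10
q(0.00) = -1.00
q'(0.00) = -1.00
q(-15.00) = 239.00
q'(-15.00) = -31.00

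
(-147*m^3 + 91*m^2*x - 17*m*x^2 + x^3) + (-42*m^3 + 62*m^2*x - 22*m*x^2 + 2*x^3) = -189*m^3 + 153*m^2*x - 39*m*x^2 + 3*x^3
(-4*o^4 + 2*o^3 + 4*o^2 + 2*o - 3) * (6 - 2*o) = 8*o^5 - 28*o^4 + 4*o^3 + 20*o^2 + 18*o - 18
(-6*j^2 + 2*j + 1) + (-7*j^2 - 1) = -13*j^2 + 2*j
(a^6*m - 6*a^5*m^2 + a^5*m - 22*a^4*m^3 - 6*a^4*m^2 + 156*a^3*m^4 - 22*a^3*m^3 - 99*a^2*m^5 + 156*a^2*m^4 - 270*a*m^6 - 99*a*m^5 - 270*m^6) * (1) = a^6*m - 6*a^5*m^2 + a^5*m - 22*a^4*m^3 - 6*a^4*m^2 + 156*a^3*m^4 - 22*a^3*m^3 - 99*a^2*m^5 + 156*a^2*m^4 - 270*a*m^6 - 99*a*m^5 - 270*m^6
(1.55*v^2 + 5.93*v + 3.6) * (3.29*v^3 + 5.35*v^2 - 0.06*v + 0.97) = 5.0995*v^5 + 27.8022*v^4 + 43.4765*v^3 + 20.4077*v^2 + 5.5361*v + 3.492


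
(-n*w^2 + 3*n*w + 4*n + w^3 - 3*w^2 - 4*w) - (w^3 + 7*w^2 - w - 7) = -n*w^2 + 3*n*w + 4*n - 10*w^2 - 3*w + 7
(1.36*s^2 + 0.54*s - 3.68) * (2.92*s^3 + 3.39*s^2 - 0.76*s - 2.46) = 3.9712*s^5 + 6.1872*s^4 - 9.9486*s^3 - 16.2312*s^2 + 1.4684*s + 9.0528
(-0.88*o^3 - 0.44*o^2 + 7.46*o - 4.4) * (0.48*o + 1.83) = -0.4224*o^4 - 1.8216*o^3 + 2.7756*o^2 + 11.5398*o - 8.052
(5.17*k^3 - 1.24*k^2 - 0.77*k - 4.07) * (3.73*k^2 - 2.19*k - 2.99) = 19.2841*k^5 - 15.9475*k^4 - 15.6148*k^3 - 9.7872*k^2 + 11.2156*k + 12.1693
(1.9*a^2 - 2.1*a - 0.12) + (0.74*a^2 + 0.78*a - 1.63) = 2.64*a^2 - 1.32*a - 1.75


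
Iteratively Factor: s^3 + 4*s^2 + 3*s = (s)*(s^2 + 4*s + 3) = s*(s + 1)*(s + 3)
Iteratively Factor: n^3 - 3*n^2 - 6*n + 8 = (n + 2)*(n^2 - 5*n + 4) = (n - 4)*(n + 2)*(n - 1)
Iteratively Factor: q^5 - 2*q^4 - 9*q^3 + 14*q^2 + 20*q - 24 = (q + 2)*(q^4 - 4*q^3 - q^2 + 16*q - 12) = (q - 3)*(q + 2)*(q^3 - q^2 - 4*q + 4) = (q - 3)*(q - 1)*(q + 2)*(q^2 - 4) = (q - 3)*(q - 1)*(q + 2)^2*(q - 2)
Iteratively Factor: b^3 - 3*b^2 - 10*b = (b)*(b^2 - 3*b - 10) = b*(b + 2)*(b - 5)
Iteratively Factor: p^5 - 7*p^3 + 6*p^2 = (p)*(p^4 - 7*p^2 + 6*p) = p*(p - 2)*(p^3 + 2*p^2 - 3*p) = p*(p - 2)*(p - 1)*(p^2 + 3*p) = p*(p - 2)*(p - 1)*(p + 3)*(p)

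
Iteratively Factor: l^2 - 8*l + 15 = (l - 3)*(l - 5)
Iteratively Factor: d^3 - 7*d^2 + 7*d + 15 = (d - 3)*(d^2 - 4*d - 5) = (d - 3)*(d + 1)*(d - 5)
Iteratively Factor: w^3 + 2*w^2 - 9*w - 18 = (w - 3)*(w^2 + 5*w + 6) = (w - 3)*(w + 3)*(w + 2)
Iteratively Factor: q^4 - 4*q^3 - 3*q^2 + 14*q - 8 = (q + 2)*(q^3 - 6*q^2 + 9*q - 4) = (q - 1)*(q + 2)*(q^2 - 5*q + 4) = (q - 4)*(q - 1)*(q + 2)*(q - 1)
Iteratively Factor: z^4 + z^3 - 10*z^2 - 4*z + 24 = (z + 2)*(z^3 - z^2 - 8*z + 12) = (z - 2)*(z + 2)*(z^2 + z - 6) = (z - 2)^2*(z + 2)*(z + 3)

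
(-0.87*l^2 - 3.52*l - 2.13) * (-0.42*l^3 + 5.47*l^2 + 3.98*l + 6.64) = 0.3654*l^5 - 3.2805*l^4 - 21.8224*l^3 - 31.4375*l^2 - 31.8502*l - 14.1432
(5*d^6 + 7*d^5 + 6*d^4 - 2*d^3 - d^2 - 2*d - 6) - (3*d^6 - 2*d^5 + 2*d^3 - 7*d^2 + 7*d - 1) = 2*d^6 + 9*d^5 + 6*d^4 - 4*d^3 + 6*d^2 - 9*d - 5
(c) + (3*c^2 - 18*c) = 3*c^2 - 17*c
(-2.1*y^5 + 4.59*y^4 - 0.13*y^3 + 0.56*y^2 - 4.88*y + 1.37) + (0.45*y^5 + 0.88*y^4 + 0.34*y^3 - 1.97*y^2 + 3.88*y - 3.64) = -1.65*y^5 + 5.47*y^4 + 0.21*y^3 - 1.41*y^2 - 1.0*y - 2.27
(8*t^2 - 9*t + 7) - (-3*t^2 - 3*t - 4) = 11*t^2 - 6*t + 11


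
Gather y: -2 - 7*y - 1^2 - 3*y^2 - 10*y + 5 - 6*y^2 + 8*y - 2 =-9*y^2 - 9*y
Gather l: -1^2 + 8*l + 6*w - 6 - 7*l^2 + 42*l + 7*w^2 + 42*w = -7*l^2 + 50*l + 7*w^2 + 48*w - 7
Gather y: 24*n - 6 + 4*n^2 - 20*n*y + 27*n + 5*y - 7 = 4*n^2 + 51*n + y*(5 - 20*n) - 13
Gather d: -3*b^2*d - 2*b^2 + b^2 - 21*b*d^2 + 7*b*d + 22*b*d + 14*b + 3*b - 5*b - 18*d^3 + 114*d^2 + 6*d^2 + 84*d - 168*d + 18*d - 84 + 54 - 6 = -b^2 + 12*b - 18*d^3 + d^2*(120 - 21*b) + d*(-3*b^2 + 29*b - 66) - 36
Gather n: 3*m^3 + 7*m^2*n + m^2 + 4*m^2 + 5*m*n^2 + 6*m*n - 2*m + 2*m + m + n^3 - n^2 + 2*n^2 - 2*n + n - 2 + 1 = 3*m^3 + 5*m^2 + m + n^3 + n^2*(5*m + 1) + n*(7*m^2 + 6*m - 1) - 1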